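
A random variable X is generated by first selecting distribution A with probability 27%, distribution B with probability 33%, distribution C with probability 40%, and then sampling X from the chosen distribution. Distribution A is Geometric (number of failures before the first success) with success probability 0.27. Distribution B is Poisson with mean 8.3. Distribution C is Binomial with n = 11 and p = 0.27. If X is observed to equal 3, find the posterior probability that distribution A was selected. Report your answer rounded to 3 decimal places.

0.201

Likelihoods P(X=3 | ·): A: 0.105035; B: 0.0236831; C: 0.261914.
Posterior ∝ prior × likelihood. Numerator for A: 0.27·0.105035 = 0.0283593.
Normalizing constant: 0.27·0.105035 + 0.33·0.0236831 + 0.4·0.261914 = 0.14094.
P(A | observation) = 0.0283593 / 0.14094 = 0.201215.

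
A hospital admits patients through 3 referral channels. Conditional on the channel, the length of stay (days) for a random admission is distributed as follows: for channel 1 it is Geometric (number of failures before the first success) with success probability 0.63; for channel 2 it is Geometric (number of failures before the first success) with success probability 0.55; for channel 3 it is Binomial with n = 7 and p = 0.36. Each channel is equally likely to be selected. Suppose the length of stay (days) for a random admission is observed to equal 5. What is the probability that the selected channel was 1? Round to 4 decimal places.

0.0657

Likelihoods P(X=5 | ·): 1: 0.00436867; 2: 0.010149; 3: 0.0520106.
Posterior ∝ prior × likelihood. Numerator for 1: 0.333333·0.00436867 = 0.00145622.
Normalizing constant: 0.333333·0.00436867 + 0.333333·0.010149 + 0.333333·0.0520106 = 0.0221761.
P(1 | observation) = 0.00145622 / 0.0221761 = 0.0656663.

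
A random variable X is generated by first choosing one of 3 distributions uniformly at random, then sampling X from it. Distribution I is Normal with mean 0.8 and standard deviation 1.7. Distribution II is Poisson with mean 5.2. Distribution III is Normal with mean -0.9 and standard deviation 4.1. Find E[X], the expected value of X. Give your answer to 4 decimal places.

Component means — I: 0.8; II: 5.2; III: -0.9.
E[X] = 0.333333·0.8 + 0.333333·5.2 + 0.333333·-0.9 = 1.7.

1.7000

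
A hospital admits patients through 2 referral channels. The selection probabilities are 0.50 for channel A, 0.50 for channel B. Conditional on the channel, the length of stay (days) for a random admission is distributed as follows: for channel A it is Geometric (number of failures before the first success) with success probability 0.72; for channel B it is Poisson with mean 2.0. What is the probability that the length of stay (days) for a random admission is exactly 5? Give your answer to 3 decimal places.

Conditional on each channel, P(X = 5): A: 0.00123915; B: 0.0360894.
By total probability, P(X = 5) = 0.5·0.00123915 + 0.5·0.0360894 = 0.0186643.

0.019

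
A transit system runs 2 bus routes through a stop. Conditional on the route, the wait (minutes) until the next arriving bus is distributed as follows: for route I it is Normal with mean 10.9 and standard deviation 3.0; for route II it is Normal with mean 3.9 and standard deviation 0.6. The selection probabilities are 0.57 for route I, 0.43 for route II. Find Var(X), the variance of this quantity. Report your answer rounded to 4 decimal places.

Per component, I: μ=10.9, E[X²]=127.81; II: μ=3.9, E[X²]=15.57.
E[X] = 0.57·10.9 + 0.43·3.9 = 7.89.
E[X²] = 0.57·127.81 + 0.43·15.57 = 79.5468.
Var(X) = E[X²] − (E[X])² = 79.5468 − 62.2521 = 17.2947.

17.2947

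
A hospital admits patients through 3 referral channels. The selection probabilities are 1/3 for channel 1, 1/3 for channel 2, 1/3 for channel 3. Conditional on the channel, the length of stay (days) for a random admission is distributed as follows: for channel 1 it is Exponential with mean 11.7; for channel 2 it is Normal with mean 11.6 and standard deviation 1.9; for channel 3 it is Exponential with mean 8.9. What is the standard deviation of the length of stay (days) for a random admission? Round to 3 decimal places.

Per component, 1: μ=11.7, E[X²]=273.78; 2: μ=11.6, E[X²]=138.17; 3: μ=8.9, E[X²]=158.42.
E[X] = 0.333333·11.7 + 0.333333·11.6 + 0.333333·8.9 = 10.7333.
E[X²] = 0.333333·273.78 + 0.333333·138.17 + 0.333333·158.42 = 190.123.
Var(X) = E[X²] − (E[X])² = 190.123 − 115.204 = 74.9189.
SD(X) = √74.9189 = 8.65557.

8.656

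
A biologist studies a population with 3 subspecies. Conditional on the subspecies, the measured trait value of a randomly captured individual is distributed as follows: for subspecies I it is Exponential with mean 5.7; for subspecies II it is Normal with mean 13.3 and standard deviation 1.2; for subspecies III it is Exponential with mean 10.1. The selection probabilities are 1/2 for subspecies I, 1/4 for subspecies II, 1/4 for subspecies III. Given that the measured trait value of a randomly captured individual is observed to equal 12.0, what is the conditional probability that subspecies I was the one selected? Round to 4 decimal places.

0.1658

Likelihoods f(12.0 | ·): I: 0.0213708; II: 0.184877; III: 0.0301776.
Posterior ∝ prior × likelihood. Numerator for I: 0.5·0.0213708 = 0.0106854.
Normalizing constant: 0.5·0.0213708 + 0.25·0.184877 + 0.25·0.0301776 = 0.064449.
P(I | observation) = 0.0106854 / 0.064449 = 0.165796.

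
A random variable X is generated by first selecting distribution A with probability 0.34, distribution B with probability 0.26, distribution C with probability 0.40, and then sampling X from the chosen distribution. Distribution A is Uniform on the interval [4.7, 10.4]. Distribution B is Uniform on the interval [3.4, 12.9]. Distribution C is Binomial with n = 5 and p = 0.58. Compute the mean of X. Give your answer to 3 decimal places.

Component means — A: 7.55; B: 8.15; C: 2.9.
E[X] = 0.34·7.55 + 0.26·8.15 + 0.4·2.9 = 5.846.

5.846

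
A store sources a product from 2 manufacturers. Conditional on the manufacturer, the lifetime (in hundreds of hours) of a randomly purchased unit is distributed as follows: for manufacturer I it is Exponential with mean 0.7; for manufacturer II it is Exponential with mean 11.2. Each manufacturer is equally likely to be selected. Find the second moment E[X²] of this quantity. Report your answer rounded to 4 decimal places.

125.9300

For each component E[X²] = Var + (mean)², giving I: 0.98; II: 250.88.
Overall E[X²] = 0.5·0.98 + 0.5·250.88 = 125.93.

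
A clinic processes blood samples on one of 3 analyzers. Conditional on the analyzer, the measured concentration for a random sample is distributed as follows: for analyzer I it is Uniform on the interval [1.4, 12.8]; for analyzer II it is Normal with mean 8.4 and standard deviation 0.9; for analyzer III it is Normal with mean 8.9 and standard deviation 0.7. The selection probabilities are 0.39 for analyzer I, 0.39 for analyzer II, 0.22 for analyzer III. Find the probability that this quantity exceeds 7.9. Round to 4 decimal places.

0.6480

Conditional on each analyzer, P(X > 7.9): I: 0.429825; II: 0.710743; III: 0.923436.
By total probability, P(X > 7.9) = 0.39·0.429825 + 0.39·0.710743 + 0.22·0.923436 = 0.647977.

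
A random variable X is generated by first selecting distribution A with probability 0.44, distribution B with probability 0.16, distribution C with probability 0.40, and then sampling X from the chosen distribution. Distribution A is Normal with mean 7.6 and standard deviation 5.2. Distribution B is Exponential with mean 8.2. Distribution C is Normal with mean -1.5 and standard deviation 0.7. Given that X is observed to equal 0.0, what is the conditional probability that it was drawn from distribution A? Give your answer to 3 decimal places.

0.215

Likelihoods f(0.0 | ·): A: 0.0263669; B: 0.121951; C: 0.057373.
Posterior ∝ prior × likelihood. Numerator for A: 0.44·0.0263669 = 0.0116015.
Normalizing constant: 0.44·0.0263669 + 0.16·0.121951 + 0.4·0.057373 = 0.0540628.
P(A | observation) = 0.0116015 / 0.0540628 = 0.214592.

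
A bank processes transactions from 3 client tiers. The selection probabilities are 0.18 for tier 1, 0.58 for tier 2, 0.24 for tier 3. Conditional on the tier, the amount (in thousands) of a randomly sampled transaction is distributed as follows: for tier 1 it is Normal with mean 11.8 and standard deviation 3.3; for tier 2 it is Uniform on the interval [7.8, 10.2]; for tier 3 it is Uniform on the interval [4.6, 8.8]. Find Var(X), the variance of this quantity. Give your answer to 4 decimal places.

Per component, 1: μ=11.8, E[X²]=150.13; 2: μ=9, E[X²]=81.48; 3: μ=6.7, E[X²]=46.36.
E[X] = 0.18·11.8 + 0.58·9 + 0.24·6.7 = 8.952.
E[X²] = 0.18·150.13 + 0.58·81.48 + 0.24·46.36 = 85.4082.
Var(X) = E[X²] − (E[X])² = 85.4082 − 80.1383 = 5.2699.

5.2699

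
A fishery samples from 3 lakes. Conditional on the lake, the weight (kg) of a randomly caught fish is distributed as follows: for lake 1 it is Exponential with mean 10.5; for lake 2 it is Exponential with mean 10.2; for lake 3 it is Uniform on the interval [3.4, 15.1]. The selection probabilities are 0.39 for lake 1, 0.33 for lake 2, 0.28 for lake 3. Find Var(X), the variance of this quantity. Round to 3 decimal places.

Per component, 1: μ=10.5, E[X²]=220.5; 2: μ=10.2, E[X²]=208.08; 3: μ=9.25, E[X²]=96.97.
E[X] = 0.39·10.5 + 0.33·10.2 + 0.28·9.25 = 10.051.
E[X²] = 0.39·220.5 + 0.33·208.08 + 0.28·96.97 = 181.813.
Var(X) = E[X²] − (E[X])² = 181.813 − 101.023 = 80.7904.

80.790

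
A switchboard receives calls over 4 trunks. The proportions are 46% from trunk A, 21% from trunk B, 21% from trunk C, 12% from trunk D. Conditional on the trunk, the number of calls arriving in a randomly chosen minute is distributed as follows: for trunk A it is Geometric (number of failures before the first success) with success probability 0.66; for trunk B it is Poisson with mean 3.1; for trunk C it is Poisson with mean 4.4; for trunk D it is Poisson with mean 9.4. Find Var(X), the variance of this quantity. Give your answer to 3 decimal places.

Per component, A: μ=0.515152, E[X²]=1.04591; B: μ=3.1, E[X²]=12.71; C: μ=4.4, E[X²]=23.76; D: μ=9.4, E[X²]=97.76.
E[X] = 0.46·0.515152 + 0.21·3.1 + 0.21·4.4 + 0.12·9.4 = 2.93997.
E[X²] = 0.46·1.04591 + 0.21·12.71 + 0.21·23.76 + 0.12·97.76 = 19.871.
Var(X) = E[X²] − (E[X])² = 19.871 − 8.64342 = 11.2276.

11.228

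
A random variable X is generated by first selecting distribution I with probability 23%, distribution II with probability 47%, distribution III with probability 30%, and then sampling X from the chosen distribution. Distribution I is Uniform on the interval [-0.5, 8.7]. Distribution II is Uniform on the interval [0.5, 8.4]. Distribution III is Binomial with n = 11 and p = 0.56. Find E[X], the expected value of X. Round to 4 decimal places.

Component means — I: 4.1; II: 4.45; III: 6.16.
E[X] = 0.23·4.1 + 0.47·4.45 + 0.3·6.16 = 4.8825.

4.8825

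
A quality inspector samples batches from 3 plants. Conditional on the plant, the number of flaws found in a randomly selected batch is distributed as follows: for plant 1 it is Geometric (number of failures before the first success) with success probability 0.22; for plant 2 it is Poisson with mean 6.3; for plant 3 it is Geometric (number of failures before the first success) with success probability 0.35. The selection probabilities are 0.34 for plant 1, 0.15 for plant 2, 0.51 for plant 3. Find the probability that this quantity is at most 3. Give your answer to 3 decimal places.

Conditional on each plant, P(X ≤ 3): 1: 0.629849; 2: 0.126374; 3: 0.821494.
By total probability, P(X ≤ 3) = 0.34·0.629849 + 0.15·0.126374 + 0.51·0.821494 = 0.652067.

0.652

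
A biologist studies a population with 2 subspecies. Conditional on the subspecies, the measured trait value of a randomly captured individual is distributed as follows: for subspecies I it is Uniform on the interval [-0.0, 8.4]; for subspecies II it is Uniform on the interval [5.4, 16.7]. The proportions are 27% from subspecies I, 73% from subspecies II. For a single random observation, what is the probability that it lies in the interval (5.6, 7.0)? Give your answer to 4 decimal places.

Conditional on each subspecies, P(5.6 < X < 7.0): I: 0.166667; II: 0.123894.
By total probability, P(5.6 < X < 7.0) = 0.27·0.166667 + 0.73·0.123894 = 0.135442.

0.1354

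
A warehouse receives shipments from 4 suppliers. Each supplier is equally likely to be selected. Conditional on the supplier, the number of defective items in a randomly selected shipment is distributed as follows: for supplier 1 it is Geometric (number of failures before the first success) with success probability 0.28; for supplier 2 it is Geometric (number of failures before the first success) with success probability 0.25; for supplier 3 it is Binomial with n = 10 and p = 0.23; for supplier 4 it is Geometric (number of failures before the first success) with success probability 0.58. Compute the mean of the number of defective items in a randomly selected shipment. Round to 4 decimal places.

Component means — 1: 2.57143; 2: 3; 3: 2.3; 4: 0.724138.
E[X] = 0.25·2.57143 + 0.25·3 + 0.25·2.3 + 0.25·0.724138 = 2.14889.

2.1489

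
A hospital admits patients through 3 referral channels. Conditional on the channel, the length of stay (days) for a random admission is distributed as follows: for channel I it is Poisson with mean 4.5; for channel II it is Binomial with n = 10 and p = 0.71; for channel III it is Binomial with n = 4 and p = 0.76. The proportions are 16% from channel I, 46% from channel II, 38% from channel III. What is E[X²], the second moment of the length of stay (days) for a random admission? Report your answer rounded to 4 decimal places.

31.8848

For each component E[X²] = Var + (mean)², giving I: 24.75; II: 52.469; III: 9.9712.
Overall E[X²] = 0.16·24.75 + 0.46·52.469 + 0.38·9.9712 = 31.8848.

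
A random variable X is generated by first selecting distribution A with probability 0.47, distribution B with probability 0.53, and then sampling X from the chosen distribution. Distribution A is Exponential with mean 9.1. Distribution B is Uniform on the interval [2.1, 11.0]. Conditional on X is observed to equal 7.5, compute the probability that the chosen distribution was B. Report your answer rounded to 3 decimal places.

Likelihoods f(7.5 | ·): A: 0.0481974; B: 0.11236.
Posterior ∝ prior × likelihood. Numerator for B: 0.53·0.11236 = 0.0595506.
Normalizing constant: 0.47·0.0481974 + 0.53·0.11236 = 0.0822033.
P(B | observation) = 0.0595506 / 0.0822033 = 0.72443.

0.724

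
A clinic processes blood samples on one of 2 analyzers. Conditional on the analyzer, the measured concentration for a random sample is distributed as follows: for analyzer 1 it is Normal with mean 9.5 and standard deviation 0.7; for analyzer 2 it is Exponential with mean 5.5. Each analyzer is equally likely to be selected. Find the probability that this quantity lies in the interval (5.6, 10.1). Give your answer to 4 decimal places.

Conditional on each analyzer, P(5.6 < X < 10.1): 1: 0.804317; 2: 0.201855.
By total probability, P(5.6 < X < 10.1) = 0.5·0.804317 + 0.5·0.201855 = 0.503086.

0.5031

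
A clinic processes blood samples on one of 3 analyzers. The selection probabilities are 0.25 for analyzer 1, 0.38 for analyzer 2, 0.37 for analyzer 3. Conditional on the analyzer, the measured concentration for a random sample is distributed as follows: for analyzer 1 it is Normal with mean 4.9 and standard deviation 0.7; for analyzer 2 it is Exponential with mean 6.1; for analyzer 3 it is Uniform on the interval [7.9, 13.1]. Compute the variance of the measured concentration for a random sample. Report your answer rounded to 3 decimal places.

20.856

Per component, 1: μ=4.9, E[X²]=24.5; 2: μ=6.1, E[X²]=74.42; 3: μ=10.5, E[X²]=112.503.
E[X] = 0.25·4.9 + 0.38·6.1 + 0.37·10.5 = 7.428.
E[X²] = 0.25·24.5 + 0.38·74.42 + 0.37·112.503 = 76.0308.
Var(X) = E[X²] − (E[X])² = 76.0308 − 55.1752 = 20.8556.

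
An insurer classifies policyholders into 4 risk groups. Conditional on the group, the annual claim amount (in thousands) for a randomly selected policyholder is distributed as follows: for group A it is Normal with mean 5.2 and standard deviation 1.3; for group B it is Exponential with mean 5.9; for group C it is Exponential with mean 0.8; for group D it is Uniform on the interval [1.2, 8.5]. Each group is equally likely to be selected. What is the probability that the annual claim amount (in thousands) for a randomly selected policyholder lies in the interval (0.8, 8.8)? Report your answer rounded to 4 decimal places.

Conditional on each group, P(0.8 < X < 8.8): A: 0.996834; B: 0.648169; C: 0.367863; D: 1.
By total probability, P(0.8 < X < 8.8) = 0.25·0.996834 + 0.25·0.648169 + 0.25·0.367863 + 0.25·1 = 0.753216.

0.7532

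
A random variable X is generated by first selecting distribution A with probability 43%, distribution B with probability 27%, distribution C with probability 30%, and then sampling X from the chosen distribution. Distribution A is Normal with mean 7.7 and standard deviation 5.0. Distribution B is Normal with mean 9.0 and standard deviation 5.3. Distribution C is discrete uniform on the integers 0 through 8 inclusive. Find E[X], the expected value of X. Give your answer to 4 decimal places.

Component means — A: 7.7; B: 9; C: 4.
E[X] = 0.43·7.7 + 0.27·9 + 0.3·4 = 6.941.

6.9410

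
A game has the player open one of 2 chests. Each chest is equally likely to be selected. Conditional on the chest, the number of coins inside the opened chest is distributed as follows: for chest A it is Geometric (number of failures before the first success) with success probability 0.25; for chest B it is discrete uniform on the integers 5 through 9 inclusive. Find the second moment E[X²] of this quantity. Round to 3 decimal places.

36.000

For each component E[X²] = Var + (mean)², giving A: 21; B: 51.
Overall E[X²] = 0.5·21 + 0.5·51 = 36.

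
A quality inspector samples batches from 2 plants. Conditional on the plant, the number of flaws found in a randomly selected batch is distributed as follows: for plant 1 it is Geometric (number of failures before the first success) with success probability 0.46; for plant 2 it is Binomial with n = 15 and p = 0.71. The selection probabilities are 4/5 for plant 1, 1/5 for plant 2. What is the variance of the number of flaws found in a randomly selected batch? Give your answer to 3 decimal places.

17.027

Per component, 1: μ=1.17391, E[X²]=3.93006; 2: μ=10.65, E[X²]=116.511.
E[X] = 0.8·1.17391 + 0.2·10.65 = 3.06913.
E[X²] = 0.8·3.93006 + 0.2·116.511 = 26.4462.
Var(X) = E[X²] − (E[X])² = 26.4462 − 9.41956 = 17.0267.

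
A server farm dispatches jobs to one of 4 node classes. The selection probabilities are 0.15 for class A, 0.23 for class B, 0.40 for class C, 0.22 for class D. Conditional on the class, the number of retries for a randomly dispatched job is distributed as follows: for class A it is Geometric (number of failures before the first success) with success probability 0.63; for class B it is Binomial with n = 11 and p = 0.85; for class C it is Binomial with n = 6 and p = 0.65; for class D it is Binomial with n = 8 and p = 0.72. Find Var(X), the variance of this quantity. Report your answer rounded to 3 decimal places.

Per component, A: μ=0.587302, E[X²]=1.27715; B: μ=9.35, E[X²]=88.825; C: μ=3.9, E[X²]=16.575; D: μ=5.76, E[X²]=34.7904.
E[X] = 0.15·0.587302 + 0.23·9.35 + 0.4·3.9 + 0.22·5.76 = 5.0658.
E[X²] = 0.15·1.27715 + 0.23·88.825 + 0.4·16.575 + 0.22·34.7904 = 34.9052.
Var(X) = E[X²] − (E[X])² = 34.9052 − 25.6623 = 9.24293.

9.243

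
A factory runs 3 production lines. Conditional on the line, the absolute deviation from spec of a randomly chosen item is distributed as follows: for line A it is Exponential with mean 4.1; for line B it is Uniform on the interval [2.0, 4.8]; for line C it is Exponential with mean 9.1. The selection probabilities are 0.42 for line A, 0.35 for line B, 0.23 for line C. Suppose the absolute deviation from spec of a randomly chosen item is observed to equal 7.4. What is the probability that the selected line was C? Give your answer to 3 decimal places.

Likelihoods f(7.4 | ·): A: 0.0401206; B: 0; C: 0.04873.
Posterior ∝ prior × likelihood. Numerator for C: 0.23·0.04873 = 0.0112079.
Normalizing constant: 0.42·0.0401206 + 0.35·0 + 0.23·0.04873 = 0.0280585.
P(C | observation) = 0.0112079 / 0.0280585 = 0.399447.

0.399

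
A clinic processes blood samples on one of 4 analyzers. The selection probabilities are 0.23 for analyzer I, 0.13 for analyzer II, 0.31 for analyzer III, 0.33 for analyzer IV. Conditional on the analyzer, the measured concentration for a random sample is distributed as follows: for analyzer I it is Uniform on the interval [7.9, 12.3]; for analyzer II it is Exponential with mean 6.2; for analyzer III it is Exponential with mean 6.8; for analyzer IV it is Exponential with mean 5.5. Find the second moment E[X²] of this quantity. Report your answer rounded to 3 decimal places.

For each component E[X²] = Var + (mean)², giving I: 103.623; II: 76.88; III: 92.48; IV: 60.5.
Overall E[X²] = 0.23·103.623 + 0.13·76.88 + 0.31·92.48 + 0.33·60.5 = 82.4616.

82.462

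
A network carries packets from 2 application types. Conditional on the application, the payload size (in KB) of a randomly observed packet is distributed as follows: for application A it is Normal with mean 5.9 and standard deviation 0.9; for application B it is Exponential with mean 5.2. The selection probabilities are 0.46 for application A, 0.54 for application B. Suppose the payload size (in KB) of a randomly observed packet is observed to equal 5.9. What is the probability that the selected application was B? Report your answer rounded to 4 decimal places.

0.1407

Likelihoods f(5.9 | ·): A: 0.443269; B: 0.0618357.
Posterior ∝ prior × likelihood. Numerator for B: 0.54·0.0618357 = 0.0333913.
Normalizing constant: 0.46·0.443269 + 0.54·0.0618357 = 0.237295.
P(B | observation) = 0.0333913 / 0.237295 = 0.140716.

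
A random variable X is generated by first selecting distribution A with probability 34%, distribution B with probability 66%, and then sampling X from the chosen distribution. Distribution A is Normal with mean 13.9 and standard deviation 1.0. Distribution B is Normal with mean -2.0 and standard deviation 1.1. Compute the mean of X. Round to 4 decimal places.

Component means — A: 13.9; B: -2.
E[X] = 0.34·13.9 + 0.66·-2 = 3.406.

3.4060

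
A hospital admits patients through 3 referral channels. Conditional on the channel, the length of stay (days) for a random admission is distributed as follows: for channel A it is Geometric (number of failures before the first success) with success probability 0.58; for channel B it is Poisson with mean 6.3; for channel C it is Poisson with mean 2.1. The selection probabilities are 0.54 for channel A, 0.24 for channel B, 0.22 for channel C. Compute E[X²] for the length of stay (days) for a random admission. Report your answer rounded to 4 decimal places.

13.4272

For each component E[X²] = Var + (mean)², giving A: 1.77289; B: 45.99; C: 6.51.
Overall E[X²] = 0.54·1.77289 + 0.24·45.99 + 0.22·6.51 = 13.4272.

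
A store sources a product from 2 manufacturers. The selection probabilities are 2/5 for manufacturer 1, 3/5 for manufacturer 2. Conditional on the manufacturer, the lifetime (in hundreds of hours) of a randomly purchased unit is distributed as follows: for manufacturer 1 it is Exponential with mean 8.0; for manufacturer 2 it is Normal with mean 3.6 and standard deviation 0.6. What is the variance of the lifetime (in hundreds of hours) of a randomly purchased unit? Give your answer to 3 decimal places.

30.462

Per component, 1: μ=8, E[X²]=128; 2: μ=3.6, E[X²]=13.32.
E[X] = 0.4·8 + 0.6·3.6 = 5.36.
E[X²] = 0.4·128 + 0.6·13.32 = 59.192.
Var(X) = E[X²] − (E[X])² = 59.192 − 28.7296 = 30.4624.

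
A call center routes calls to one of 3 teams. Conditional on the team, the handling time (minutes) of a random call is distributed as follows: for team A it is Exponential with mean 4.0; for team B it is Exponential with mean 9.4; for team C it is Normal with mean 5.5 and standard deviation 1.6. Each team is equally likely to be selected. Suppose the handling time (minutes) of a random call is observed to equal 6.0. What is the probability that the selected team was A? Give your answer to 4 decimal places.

Likelihoods f(6.0 | ·): A: 0.0557825; B: 0.0561905; C: 0.237457.
Posterior ∝ prior × likelihood. Numerator for A: 0.333333·0.0557825 = 0.0185942.
Normalizing constant: 0.333333·0.0557825 + 0.333333·0.0561905 + 0.333333·0.237457 = 0.116477.
P(A | observation) = 0.0185942 / 0.116477 = 0.159639.

0.1596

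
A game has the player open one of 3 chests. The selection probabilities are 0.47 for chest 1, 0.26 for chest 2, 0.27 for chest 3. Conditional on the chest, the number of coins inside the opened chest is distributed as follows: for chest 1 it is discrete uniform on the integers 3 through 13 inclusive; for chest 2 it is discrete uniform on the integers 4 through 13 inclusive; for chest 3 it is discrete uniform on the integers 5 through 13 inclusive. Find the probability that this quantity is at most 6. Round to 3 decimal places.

0.309

Conditional on each chest, P(X ≤ 6): 1: 0.363636; 2: 0.3; 3: 0.222222.
By total probability, P(X ≤ 6) = 0.47·0.363636 + 0.26·0.3 + 0.27·0.222222 = 0.308909.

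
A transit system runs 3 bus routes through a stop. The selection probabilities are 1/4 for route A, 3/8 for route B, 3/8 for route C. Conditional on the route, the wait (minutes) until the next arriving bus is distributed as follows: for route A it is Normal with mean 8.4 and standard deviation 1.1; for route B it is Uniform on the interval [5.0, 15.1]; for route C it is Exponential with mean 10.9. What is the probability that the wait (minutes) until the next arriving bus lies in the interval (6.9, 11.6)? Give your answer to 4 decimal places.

Conditional on each route, P(6.9 < X < 11.6): A: 0.911847; B: 0.465347; C: 0.185985.
By total probability, P(6.9 < X < 11.6) = 0.25·0.911847 + 0.375·0.465347 + 0.375·0.185985 = 0.472211.

0.4722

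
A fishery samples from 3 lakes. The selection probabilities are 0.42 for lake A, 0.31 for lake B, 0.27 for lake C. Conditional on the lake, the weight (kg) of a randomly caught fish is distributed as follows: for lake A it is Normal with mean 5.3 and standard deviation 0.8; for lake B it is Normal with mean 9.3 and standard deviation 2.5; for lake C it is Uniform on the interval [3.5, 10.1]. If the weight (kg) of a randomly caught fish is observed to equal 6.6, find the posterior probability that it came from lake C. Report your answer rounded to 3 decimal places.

0.329

Likelihoods f(6.6 | ·): A: 0.133173; B: 0.0890614; C: 0.151515.
Posterior ∝ prior × likelihood. Numerator for C: 0.27·0.151515 = 0.0409091.
Normalizing constant: 0.42·0.133173 + 0.31·0.0890614 + 0.27·0.151515 = 0.124451.
P(C | observation) = 0.0409091 / 0.124451 = 0.328717.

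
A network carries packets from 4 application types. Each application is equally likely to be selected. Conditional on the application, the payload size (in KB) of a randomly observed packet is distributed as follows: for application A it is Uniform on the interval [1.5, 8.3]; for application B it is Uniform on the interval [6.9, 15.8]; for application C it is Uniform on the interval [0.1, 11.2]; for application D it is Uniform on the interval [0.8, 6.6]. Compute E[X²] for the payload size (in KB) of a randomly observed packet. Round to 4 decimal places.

55.4925

For each component E[X²] = Var + (mean)², giving A: 27.8633; B: 135.423; C: 42.19; D: 16.4933.
Overall E[X²] = 0.25·27.8633 + 0.25·135.423 + 0.25·42.19 + 0.25·16.4933 = 55.4925.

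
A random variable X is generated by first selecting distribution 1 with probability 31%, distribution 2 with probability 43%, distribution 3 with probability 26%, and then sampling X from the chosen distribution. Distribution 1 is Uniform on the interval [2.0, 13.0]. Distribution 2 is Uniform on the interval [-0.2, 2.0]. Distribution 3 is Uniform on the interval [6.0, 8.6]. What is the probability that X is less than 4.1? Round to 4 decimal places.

0.4892

Conditional on each component, P(X < 4.1): 1: 0.190909; 2: 1; 3: 0.
By total probability, P(X < 4.1) = 0.31·0.190909 + 0.43·1 + 0.26·0 = 0.489182.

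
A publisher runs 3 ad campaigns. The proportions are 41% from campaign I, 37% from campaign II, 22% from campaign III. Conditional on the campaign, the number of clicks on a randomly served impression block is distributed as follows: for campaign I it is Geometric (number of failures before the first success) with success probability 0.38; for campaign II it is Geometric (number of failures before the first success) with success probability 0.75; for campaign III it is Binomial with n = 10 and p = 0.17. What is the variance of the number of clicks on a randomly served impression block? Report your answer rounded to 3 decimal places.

2.643

Per component, I: μ=1.63158, E[X²]=6.95568; II: μ=0.333333, E[X²]=0.555556; III: μ=1.7, E[X²]=4.301.
E[X] = 0.41·1.63158 + 0.37·0.333333 + 0.22·1.7 = 1.16628.
E[X²] = 0.41·6.95568 + 0.37·0.555556 + 0.22·4.301 = 4.0036.
Var(X) = E[X²] − (E[X])² = 4.0036 − 1.36021 = 2.64339.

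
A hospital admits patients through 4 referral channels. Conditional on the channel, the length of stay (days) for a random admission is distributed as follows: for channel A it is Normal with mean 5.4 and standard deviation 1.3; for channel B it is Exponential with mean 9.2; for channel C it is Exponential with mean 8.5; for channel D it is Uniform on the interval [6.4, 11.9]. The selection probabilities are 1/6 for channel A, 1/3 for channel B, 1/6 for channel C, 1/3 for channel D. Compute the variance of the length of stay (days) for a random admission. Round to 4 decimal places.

Per component, A: μ=5.4, E[X²]=30.85; B: μ=9.2, E[X²]=169.28; C: μ=8.5, E[X²]=144.5; D: μ=9.15, E[X²]=86.2433.
E[X] = 0.166667·5.4 + 0.333333·9.2 + 0.166667·8.5 + 0.333333·9.15 = 8.43333.
E[X²] = 0.166667·30.85 + 0.333333·169.28 + 0.166667·144.5 + 0.333333·86.2433 = 114.399.
Var(X) = E[X²] − (E[X])² = 114.399 − 71.1211 = 43.2783.

43.2783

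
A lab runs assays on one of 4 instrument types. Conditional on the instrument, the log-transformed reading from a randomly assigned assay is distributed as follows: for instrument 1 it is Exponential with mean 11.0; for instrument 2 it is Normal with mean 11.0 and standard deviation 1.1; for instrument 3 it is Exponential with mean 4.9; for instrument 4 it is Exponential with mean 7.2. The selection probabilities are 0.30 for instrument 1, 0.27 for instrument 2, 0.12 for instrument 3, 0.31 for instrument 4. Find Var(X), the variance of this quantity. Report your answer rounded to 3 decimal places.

60.872

Per component, 1: μ=11, E[X²]=242; 2: μ=11, E[X²]=122.21; 3: μ=4.9, E[X²]=48.02; 4: μ=7.2, E[X²]=103.68.
E[X] = 0.3·11 + 0.27·11 + 0.12·4.9 + 0.31·7.2 = 9.09.
E[X²] = 0.3·242 + 0.27·122.21 + 0.12·48.02 + 0.31·103.68 = 143.5.
Var(X) = E[X²] − (E[X])² = 143.5 − 82.6281 = 60.8718.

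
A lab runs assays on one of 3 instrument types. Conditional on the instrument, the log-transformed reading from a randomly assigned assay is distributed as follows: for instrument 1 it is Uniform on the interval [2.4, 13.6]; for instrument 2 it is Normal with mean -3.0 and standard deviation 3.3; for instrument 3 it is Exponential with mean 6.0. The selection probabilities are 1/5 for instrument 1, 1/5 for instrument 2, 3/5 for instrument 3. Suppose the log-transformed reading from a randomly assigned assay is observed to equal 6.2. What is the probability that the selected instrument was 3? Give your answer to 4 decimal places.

Likelihoods f(6.2 | ·): 1: 0.0892857; 2: 0.00248124; 3: 0.0593032.
Posterior ∝ prior × likelihood. Numerator for 3: 0.6·0.0593032 = 0.0355819.
Normalizing constant: 0.2·0.0892857 + 0.2·0.00248124 + 0.6·0.0593032 = 0.0539353.
P(3 | observation) = 0.0355819 / 0.0539353 = 0.659715.

0.6597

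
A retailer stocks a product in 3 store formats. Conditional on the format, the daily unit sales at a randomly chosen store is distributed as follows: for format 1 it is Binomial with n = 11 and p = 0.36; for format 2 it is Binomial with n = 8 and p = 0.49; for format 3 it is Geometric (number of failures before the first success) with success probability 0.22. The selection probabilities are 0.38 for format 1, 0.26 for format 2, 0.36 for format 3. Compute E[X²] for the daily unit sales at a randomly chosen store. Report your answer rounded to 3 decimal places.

For each component E[X²] = Var + (mean)², giving 1: 18.216; 2: 17.3656; 3: 28.686.
Overall E[X²] = 0.38·18.216 + 0.26·17.3656 + 0.36·28.686 = 21.7641.

21.764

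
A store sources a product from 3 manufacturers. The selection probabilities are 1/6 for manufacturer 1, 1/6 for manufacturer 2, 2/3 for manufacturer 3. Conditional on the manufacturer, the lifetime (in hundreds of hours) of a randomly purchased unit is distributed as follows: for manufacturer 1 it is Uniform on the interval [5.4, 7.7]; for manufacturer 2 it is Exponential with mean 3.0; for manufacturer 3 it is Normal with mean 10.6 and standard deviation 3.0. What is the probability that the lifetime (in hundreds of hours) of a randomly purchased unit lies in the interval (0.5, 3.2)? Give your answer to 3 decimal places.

0.088

Conditional on each manufacturer, P(0.5 < X < 3.2): 1: 0; 2: 0.502328; 3: 0.00643845.
By total probability, P(0.5 < X < 3.2) = 0.166667·0 + 0.166667·0.502328 + 0.666667·0.00643845 = 0.0880136.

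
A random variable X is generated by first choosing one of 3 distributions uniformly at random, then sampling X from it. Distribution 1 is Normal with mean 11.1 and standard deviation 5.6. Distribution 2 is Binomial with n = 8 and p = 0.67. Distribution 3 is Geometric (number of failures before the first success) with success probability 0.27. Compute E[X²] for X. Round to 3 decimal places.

67.464

For each component E[X²] = Var + (mean)², giving 1: 154.57; 2: 30.4984; 3: 17.3237.
Overall E[X²] = 0.333333·154.57 + 0.333333·30.4984 + 0.333333·17.3237 = 67.464.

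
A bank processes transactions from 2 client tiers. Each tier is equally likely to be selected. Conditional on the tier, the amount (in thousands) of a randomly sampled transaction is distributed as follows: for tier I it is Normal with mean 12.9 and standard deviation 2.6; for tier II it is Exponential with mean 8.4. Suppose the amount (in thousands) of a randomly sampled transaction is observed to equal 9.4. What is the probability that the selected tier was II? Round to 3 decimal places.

0.385

Likelihoods f(9.4 | ·): I: 0.0620066; II: 0.0388798.
Posterior ∝ prior × likelihood. Numerator for II: 0.5·0.0388798 = 0.0194399.
Normalizing constant: 0.5·0.0620066 + 0.5·0.0388798 = 0.0504432.
P(II | observation) = 0.0194399 / 0.0504432 = 0.385382.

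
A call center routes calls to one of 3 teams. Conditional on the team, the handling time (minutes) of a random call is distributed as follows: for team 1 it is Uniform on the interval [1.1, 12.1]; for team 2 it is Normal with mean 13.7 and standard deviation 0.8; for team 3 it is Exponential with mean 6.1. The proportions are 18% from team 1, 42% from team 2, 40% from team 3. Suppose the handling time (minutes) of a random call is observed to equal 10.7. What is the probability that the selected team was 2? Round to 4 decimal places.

0.0066

Likelihoods f(10.7 | ·): 1: 0.0909091; 2: 0.000440745; 3: 0.028371.
Posterior ∝ prior × likelihood. Numerator for 2: 0.42·0.000440745 = 0.000185113.
Normalizing constant: 0.18·0.0909091 + 0.42·0.000440745 + 0.4·0.028371 = 0.0278972.
P(2 | observation) = 0.000185113 / 0.0278972 = 0.00663554.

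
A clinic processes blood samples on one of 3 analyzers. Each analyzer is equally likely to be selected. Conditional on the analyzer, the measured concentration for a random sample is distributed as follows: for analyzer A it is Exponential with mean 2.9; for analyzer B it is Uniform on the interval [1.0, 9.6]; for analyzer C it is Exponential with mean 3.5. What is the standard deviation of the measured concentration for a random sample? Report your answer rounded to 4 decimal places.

Per component, A: μ=2.9, E[X²]=16.82; B: μ=5.3, E[X²]=34.2533; C: μ=3.5, E[X²]=24.5.
E[X] = 0.333333·2.9 + 0.333333·5.3 + 0.333333·3.5 = 3.9.
E[X²] = 0.333333·16.82 + 0.333333·34.2533 + 0.333333·24.5 = 25.1911.
Var(X) = E[X²] − (E[X])² = 25.1911 − 15.21 = 9.98111.
SD(X) = √9.98111 = 3.15929.

3.1593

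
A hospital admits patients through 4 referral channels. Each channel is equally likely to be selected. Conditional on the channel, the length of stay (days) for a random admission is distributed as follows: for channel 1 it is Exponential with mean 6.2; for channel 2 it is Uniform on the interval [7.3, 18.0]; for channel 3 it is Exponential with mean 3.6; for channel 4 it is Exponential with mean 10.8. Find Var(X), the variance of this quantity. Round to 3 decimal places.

57.313

Per component, 1: μ=6.2, E[X²]=76.88; 2: μ=12.65, E[X²]=169.563; 3: μ=3.6, E[X²]=25.92; 4: μ=10.8, E[X²]=233.28.
E[X] = 0.25·6.2 + 0.25·12.65 + 0.25·3.6 + 0.25·10.8 = 8.3125.
E[X²] = 0.25·76.88 + 0.25·169.563 + 0.25·25.92 + 0.25·233.28 = 126.411.
Var(X) = E[X²] − (E[X])² = 126.411 − 69.0977 = 57.3132.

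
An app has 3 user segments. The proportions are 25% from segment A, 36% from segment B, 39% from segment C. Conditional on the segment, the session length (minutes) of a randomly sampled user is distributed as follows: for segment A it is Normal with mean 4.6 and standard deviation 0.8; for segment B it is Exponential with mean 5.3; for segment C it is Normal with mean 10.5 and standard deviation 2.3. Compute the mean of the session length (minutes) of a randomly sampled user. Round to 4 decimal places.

Component means — A: 4.6; B: 5.3; C: 10.5.
E[X] = 0.25·4.6 + 0.36·5.3 + 0.39·10.5 = 7.153.

7.1530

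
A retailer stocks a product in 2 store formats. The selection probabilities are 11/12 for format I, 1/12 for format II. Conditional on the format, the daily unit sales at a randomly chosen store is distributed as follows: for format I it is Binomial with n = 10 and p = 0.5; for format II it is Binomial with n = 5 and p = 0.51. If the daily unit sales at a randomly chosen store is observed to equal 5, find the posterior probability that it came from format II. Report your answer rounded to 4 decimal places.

0.0126

Likelihoods P(X=5 | ·): I: 0.246094; II: 0.0345025.
Posterior ∝ prior × likelihood. Numerator for II: 0.0833333·0.0345025 = 0.00287521.
Normalizing constant: 0.916667·0.246094 + 0.0833333·0.0345025 = 0.228461.
P(II | observation) = 0.00287521 / 0.228461 = 0.0125851.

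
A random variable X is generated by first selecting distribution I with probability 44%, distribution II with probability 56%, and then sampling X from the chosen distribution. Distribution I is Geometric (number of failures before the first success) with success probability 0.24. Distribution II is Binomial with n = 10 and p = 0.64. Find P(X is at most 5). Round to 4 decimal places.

0.5069

Conditional on each component, P(X ≤ 5): I: 0.8073; II: 0.270842.
By total probability, P(X ≤ 5) = 0.44·0.8073 + 0.56·0.270842 = 0.506883.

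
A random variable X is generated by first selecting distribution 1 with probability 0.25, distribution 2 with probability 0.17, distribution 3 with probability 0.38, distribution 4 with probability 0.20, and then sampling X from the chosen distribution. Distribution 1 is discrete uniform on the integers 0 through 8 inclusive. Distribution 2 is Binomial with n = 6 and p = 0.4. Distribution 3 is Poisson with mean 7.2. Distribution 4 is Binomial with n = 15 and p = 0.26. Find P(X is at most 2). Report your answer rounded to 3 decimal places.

0.228

Conditional on each component, P(X ≤ 2): 1: 0.333333; 2: 0.54432; 3: 0.0254735; 4: 0.210139.
By total probability, P(X ≤ 2) = 0.25·0.333333 + 0.17·0.54432 + 0.38·0.0254735 + 0.2·0.210139 = 0.227575.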